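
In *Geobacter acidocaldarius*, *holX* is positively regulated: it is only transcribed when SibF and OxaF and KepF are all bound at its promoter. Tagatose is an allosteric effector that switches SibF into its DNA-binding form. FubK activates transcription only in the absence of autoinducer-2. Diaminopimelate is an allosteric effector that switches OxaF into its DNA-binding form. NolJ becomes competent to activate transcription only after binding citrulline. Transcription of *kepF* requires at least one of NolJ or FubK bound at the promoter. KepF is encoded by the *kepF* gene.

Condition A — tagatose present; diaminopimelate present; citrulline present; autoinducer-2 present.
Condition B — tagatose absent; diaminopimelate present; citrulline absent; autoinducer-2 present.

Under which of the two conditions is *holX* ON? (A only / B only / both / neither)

A only

Condition A:
Tagatose is present, so SibF is active.
Diaminopimelate is present, so OxaF is active.
Citrulline is present, so NolJ is active.
Autoinducer-2 is present, so FubK is inactive.
Activator NolJ is present, so *kepF* is transcribed.
So KepF is produced and active.
No repressor is bound and SibF and OxaF and KepF are active, so *holX* is transcribed.
→ *holX* is ON in A.
Condition B:
Tagatose is absent, so SibF is inactive.
Diaminopimelate is present, so OxaF is active.
Citrulline is absent, so NolJ is inactive.
Autoinducer-2 is present, so FubK is inactive.
No activator is available at the *kepF* promoter, so *kepF* is not transcribed.
So KepF is not produced.
Required activator SibF is absent, so *holX* is not transcribed.
→ *holX* is OFF in B.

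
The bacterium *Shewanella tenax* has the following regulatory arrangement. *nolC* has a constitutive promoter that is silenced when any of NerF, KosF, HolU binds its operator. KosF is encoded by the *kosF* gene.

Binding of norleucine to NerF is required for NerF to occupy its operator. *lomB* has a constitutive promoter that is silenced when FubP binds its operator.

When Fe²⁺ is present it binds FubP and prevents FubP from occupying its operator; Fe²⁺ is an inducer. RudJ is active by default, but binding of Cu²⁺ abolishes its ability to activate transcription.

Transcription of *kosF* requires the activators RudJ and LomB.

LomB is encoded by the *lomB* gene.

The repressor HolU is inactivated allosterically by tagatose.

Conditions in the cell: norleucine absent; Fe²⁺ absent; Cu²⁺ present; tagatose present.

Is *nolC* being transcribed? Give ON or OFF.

Norleucine is absent, so NerF is inactive.
Cu²⁺ is present, so RudJ is inactive.
Fe²⁺ is absent, so FubP is active.
With repressor FubP bound, *lomB* is not transcribed.
So LomB is not produced.
Required activator RudJ is absent, so *kosF* is not transcribed.
So KosF is not produced.
Tagatose is present, so HolU is inactive.
With no repressor bound, *nolC* is transcribed.

ON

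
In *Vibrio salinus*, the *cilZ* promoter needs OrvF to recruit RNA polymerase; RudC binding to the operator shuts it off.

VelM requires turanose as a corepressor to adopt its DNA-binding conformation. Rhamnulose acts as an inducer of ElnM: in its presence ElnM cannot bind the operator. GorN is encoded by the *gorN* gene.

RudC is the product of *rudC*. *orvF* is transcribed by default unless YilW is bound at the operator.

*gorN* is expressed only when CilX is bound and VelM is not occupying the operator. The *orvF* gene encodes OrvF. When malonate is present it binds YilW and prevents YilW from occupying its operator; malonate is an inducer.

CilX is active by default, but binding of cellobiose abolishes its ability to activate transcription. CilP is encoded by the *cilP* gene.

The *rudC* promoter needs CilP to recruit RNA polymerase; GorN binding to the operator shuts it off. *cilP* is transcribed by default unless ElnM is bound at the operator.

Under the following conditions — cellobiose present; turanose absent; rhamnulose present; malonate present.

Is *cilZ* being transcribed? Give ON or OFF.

OFF

Cellobiose is present, so CilX is inactive.
Turanose is absent, so VelM is inactive.
Required activator CilX is absent, so *gorN* is not transcribed.
So GorN is not produced.
Rhamnulose is present, so ElnM is inactive.
With no repressor bound, *cilP* is transcribed.
So CilP is produced and active.
No repressor is bound and CilP is active, so *rudC* is transcribed.
So RudC is produced and active.
Malonate is present, so YilW is inactive.
With no repressor bound, *orvF* is transcribed.
So OrvF is produced and active.
With repressor RudC bound, *cilZ* is not transcribed.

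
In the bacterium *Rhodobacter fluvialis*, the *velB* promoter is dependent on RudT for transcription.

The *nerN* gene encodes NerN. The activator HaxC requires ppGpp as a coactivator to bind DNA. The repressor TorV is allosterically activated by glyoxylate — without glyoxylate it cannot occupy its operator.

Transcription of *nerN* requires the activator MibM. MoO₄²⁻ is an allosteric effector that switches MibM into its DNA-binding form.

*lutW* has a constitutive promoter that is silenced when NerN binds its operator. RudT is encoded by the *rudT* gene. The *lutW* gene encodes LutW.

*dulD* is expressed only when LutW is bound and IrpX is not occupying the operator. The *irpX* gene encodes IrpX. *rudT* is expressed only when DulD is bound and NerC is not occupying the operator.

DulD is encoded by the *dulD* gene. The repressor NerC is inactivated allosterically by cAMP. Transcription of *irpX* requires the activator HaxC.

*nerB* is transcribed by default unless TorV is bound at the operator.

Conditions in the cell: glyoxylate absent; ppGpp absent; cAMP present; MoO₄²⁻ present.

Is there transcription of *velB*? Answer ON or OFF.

OFF

MoO₄²⁻ is present, so MibM is active.
No repressor is bound and MibM is active, so *nerN* is transcribed.
So NerN is produced and active.
With repressor NerN bound, *lutW* is not transcribed.
So LutW is not produced.
ppGpp is absent, so HaxC is inactive.
Required activator HaxC is absent, so *irpX* is not transcribed.
So IrpX is not produced.
Required activator LutW is absent, so *dulD* is not transcribed.
So DulD is not produced.
cAMP is present, so NerC is inactive.
Required activator DulD is absent, so *rudT* is not transcribed.
So RudT is not produced.
Required activator RudT is absent, so *velB* is not transcribed.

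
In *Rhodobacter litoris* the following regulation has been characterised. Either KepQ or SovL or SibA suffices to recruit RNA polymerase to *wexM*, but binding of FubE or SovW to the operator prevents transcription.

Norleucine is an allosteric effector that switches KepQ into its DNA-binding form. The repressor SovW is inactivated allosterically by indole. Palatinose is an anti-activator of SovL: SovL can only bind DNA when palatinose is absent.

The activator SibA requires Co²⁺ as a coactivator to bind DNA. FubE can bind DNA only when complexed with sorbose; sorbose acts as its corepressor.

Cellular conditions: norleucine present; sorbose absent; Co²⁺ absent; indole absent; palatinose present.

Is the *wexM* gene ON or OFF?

OFF

Sorbose is absent, so FubE is inactive.
Norleucine is present, so KepQ is active.
Palatinose is present, so SovL is inactive.
Indole is absent, so SovW is active.
Co²⁺ is absent, so SibA is inactive.
With repressor SovW bound, *wexM* is not transcribed.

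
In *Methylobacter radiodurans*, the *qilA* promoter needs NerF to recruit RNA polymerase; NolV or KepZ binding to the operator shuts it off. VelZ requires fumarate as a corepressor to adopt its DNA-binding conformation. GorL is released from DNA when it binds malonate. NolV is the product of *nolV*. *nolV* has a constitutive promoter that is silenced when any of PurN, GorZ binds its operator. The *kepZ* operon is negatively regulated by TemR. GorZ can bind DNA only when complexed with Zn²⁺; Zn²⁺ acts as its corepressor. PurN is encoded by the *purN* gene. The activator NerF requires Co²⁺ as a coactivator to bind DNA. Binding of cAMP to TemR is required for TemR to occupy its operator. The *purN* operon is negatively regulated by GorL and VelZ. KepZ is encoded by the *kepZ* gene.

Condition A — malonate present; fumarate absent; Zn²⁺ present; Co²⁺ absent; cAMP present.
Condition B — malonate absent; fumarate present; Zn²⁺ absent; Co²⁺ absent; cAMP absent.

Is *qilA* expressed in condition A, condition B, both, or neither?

Condition A:
Malonate is present, so GorL is inactive.
Fumarate is absent, so VelZ is inactive.
With no repressor bound, *purN* is transcribed.
So PurN is produced and active.
Zn²⁺ is present, so GorZ is active.
With repressor PurN bound, *nolV* is not transcribed.
So NolV is not produced.
Co²⁺ is absent, so NerF is inactive.
cAMP is present, so TemR is active.
With repressor TemR bound, *kepZ* is not transcribed.
So KepZ is not produced.
Required activator NerF is absent, so *qilA* is not transcribed.
→ *qilA* is OFF in A.
Condition B:
Malonate is absent, so GorL is active.
Fumarate is present, so VelZ is active.
With repressor GorL bound, *purN* is not transcribed.
So PurN is not produced.
Zn²⁺ is absent, so GorZ is inactive.
With no repressor bound, *nolV* is transcribed.
So NolV is produced and active.
Co²⁺ is absent, so NerF is inactive.
cAMP is absent, so TemR is inactive.
With no repressor bound, *kepZ* is transcribed.
So KepZ is produced and active.
With repressor NolV bound, *qilA* is not transcribed.
→ *qilA* is OFF in B.

neither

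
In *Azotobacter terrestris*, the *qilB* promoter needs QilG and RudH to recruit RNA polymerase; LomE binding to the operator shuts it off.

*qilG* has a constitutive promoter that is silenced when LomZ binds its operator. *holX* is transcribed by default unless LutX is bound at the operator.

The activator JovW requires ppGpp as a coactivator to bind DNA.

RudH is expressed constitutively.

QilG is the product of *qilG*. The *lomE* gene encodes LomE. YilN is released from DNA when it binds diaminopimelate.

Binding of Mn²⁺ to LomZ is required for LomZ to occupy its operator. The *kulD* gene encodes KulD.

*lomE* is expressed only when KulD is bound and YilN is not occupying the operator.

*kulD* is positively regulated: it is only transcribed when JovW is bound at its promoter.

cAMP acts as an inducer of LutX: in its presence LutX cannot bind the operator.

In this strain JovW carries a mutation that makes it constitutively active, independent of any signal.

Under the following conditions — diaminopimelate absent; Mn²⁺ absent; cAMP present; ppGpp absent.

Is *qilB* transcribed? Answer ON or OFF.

ON

JovW is constitutively active in this strain.
No repressor is bound and JovW is active, so *kulD* is transcribed.
So KulD is produced and active.
Diaminopimelate is absent, so YilN is active.
With repressor YilN bound, *lomE* is not transcribed.
So LomE is not produced.
Mn²⁺ is absent, so LomZ is inactive.
With no repressor bound, *qilG* is transcribed.
So QilG is produced and active.
RudH is produced constitutively and is active.
No repressor is bound and QilG and RudH are active, so *qilB* is transcribed.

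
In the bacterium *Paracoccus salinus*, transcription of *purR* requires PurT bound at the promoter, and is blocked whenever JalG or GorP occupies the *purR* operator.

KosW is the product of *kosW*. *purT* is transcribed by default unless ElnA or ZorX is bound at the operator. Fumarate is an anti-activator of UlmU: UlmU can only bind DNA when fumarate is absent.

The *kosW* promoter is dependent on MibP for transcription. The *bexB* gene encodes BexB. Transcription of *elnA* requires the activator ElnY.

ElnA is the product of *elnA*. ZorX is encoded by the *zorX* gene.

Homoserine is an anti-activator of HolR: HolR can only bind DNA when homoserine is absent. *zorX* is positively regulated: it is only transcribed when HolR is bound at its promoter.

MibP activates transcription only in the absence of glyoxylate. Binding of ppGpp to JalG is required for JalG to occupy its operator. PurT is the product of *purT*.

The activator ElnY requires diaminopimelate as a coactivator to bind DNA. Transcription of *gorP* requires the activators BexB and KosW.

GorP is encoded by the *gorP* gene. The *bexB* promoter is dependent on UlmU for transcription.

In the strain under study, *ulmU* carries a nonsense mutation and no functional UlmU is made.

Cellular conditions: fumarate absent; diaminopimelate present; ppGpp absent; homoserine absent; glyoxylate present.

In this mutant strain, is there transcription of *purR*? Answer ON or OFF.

OFF

ppGpp is absent, so JalG is inactive.
UlmU is non-functional in this strain, so it has no effect.
Required activator UlmU is absent, so *bexB* is not transcribed.
So BexB is not produced.
Glyoxylate is present, so MibP is inactive.
Required activator MibP is absent, so *kosW* is not transcribed.
So KosW is not produced.
Required activator BexB is absent, so *gorP* is not transcribed.
So GorP is not produced.
Diaminopimelate is present, so ElnY is active.
No repressor is bound and ElnY is active, so *elnA* is transcribed.
So ElnA is produced and active.
Homoserine is absent, so HolR is active.
No repressor is bound and HolR is active, so *zorX* is transcribed.
So ZorX is produced and active.
With repressor ElnA bound, *purT* is not transcribed.
So PurT is not produced.
Required activator PurT is absent, so *purR* is not transcribed.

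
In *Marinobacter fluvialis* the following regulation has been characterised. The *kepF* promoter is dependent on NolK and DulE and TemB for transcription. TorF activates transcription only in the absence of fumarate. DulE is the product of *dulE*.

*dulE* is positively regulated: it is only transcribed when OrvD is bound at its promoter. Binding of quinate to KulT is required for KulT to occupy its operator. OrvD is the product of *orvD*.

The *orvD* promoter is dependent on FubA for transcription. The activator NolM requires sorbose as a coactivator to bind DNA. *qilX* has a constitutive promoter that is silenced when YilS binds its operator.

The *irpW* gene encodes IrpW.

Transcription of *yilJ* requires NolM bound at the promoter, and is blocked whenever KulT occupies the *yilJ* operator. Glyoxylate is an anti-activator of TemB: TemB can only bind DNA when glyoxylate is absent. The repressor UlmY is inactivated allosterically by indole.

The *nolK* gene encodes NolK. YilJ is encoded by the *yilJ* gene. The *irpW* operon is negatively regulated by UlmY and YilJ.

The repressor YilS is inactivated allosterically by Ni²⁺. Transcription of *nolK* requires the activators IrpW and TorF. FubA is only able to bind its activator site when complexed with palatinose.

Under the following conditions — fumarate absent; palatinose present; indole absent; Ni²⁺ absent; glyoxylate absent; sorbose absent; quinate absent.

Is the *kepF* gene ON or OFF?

Indole is absent, so UlmY is active.
Sorbose is absent, so NolM is inactive.
Quinate is absent, so KulT is inactive.
Required activator NolM is absent, so *yilJ* is not transcribed.
So YilJ is not produced.
With repressor UlmY bound, *irpW* is not transcribed.
So IrpW is not produced.
Fumarate is absent, so TorF is active.
Required activator IrpW is absent, so *nolK* is not transcribed.
So NolK is not produced.
Palatinose is present, so FubA is active.
No repressor is bound and FubA is active, so *orvD* is transcribed.
So OrvD is produced and active.
No repressor is bound and OrvD is active, so *dulE* is transcribed.
So DulE is produced and active.
Glyoxylate is absent, so TemB is active.
Required activator NolK is absent, so *kepF* is not transcribed.

OFF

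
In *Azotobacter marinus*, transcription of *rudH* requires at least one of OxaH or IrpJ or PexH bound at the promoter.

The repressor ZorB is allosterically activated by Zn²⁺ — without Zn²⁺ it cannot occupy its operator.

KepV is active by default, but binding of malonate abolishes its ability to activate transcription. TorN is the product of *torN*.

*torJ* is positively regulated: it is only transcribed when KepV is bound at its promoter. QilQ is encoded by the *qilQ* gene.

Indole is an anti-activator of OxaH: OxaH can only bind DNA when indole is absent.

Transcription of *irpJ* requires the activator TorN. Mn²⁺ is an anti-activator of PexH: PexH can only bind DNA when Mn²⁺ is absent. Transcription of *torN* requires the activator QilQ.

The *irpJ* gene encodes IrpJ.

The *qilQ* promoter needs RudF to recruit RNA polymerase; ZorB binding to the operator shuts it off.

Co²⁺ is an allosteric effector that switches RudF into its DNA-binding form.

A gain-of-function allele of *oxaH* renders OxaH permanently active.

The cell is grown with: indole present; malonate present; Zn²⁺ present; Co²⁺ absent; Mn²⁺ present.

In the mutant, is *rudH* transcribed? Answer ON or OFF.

OxaH is constitutively active in this strain.
Zn²⁺ is present, so ZorB is active.
Co²⁺ is absent, so RudF is inactive.
With repressor ZorB bound, *qilQ* is not transcribed.
So QilQ is not produced.
Required activator QilQ is absent, so *torN* is not transcribed.
So TorN is not produced.
Required activator TorN is absent, so *irpJ* is not transcribed.
So IrpJ is not produced.
Mn²⁺ is present, so PexH is inactive.
Activator OxaH is present, so *rudH* is transcribed.

ON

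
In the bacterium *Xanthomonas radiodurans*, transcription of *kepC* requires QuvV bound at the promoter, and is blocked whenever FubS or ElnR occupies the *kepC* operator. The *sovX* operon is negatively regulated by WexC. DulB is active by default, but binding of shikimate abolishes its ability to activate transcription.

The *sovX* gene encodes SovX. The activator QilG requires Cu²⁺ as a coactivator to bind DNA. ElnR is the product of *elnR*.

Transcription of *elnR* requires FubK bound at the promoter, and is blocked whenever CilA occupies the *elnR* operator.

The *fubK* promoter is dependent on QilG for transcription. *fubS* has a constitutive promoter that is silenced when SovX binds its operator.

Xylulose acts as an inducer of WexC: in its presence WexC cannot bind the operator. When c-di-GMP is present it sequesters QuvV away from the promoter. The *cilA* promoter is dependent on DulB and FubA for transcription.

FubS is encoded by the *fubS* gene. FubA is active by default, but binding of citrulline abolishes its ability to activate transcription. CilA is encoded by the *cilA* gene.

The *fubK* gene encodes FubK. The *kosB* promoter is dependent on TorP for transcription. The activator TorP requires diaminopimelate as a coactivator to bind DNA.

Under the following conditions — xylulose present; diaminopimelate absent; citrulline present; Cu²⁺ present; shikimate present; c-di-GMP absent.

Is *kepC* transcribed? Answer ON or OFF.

OFF

c-di-GMP is absent, so QuvV is active.
Xylulose is present, so WexC is inactive.
With no repressor bound, *sovX* is transcribed.
So SovX is produced and active.
With repressor SovX bound, *fubS* is not transcribed.
So FubS is not produced.
Cu²⁺ is present, so QilG is active.
No repressor is bound and QilG is active, so *fubK* is transcribed.
So FubK is produced and active.
Shikimate is present, so DulB is inactive.
Citrulline is present, so FubA is inactive.
Required activator DulB is absent, so *cilA* is not transcribed.
So CilA is not produced.
No repressor is bound and FubK is active, so *elnR* is transcribed.
So ElnR is produced and active.
With repressor ElnR bound, *kepC* is not transcribed.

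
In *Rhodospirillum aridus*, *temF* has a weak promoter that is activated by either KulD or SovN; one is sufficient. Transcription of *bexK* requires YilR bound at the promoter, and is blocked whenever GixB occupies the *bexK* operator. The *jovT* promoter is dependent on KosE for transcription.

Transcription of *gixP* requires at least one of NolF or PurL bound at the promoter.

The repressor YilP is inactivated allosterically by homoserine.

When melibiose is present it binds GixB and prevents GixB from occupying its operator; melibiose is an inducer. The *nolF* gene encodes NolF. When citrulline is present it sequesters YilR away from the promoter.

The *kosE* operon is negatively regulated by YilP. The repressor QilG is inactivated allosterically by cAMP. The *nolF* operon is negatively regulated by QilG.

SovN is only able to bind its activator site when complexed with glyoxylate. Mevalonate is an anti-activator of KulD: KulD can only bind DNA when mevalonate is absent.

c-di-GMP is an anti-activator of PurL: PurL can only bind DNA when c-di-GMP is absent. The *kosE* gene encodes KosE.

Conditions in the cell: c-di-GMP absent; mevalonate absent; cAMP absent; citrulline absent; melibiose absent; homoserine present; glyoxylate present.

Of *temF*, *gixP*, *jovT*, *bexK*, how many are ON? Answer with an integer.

Mevalonate is absent, so KulD is active.
Glyoxylate is present, so SovN is active.
Activator KulD is present, so *temF* is transcribed.
→ *temF* is ON.
cAMP is absent, so QilG is active.
With repressor QilG bound, *nolF* is not transcribed.
So NolF is not produced.
c-di-GMP is absent, so PurL is active.
Activator PurL is present, so *gixP* is transcribed.
→ *gixP* is ON.
Homoserine is present, so YilP is inactive.
With no repressor bound, *kosE* is transcribed.
So KosE is produced and active.
No repressor is bound and KosE is active, so *jovT* is transcribed.
→ *jovT* is ON.
Citrulline is absent, so YilR is active.
Melibiose is absent, so GixB is active.
With repressor GixB bound, *bexK* is not transcribed.
→ *bexK* is OFF.
3 of the 4 genes are transcribed.

3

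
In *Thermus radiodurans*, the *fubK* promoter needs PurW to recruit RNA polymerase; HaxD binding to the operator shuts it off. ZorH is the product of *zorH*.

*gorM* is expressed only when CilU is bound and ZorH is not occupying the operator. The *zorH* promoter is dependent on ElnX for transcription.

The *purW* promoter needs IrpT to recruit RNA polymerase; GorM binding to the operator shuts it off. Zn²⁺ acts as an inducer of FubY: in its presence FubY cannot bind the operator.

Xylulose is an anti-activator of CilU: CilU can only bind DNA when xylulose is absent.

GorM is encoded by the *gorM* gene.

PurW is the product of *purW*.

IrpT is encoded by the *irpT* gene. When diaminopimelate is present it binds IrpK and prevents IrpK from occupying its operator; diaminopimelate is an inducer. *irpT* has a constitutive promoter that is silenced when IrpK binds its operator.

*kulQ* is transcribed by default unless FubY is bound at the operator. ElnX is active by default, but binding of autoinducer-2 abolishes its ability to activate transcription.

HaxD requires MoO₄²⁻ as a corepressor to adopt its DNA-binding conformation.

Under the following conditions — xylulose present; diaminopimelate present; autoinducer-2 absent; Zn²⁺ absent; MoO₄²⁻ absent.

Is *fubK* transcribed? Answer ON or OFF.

ON

Diaminopimelate is present, so IrpK is inactive.
With no repressor bound, *irpT* is transcribed.
So IrpT is produced and active.
Xylulose is present, so CilU is inactive.
Autoinducer-2 is absent, so ElnX is active.
No repressor is bound and ElnX is active, so *zorH* is transcribed.
So ZorH is produced and active.
With repressor ZorH bound, *gorM* is not transcribed.
So GorM is not produced.
No repressor is bound and IrpT is active, so *purW* is transcribed.
So PurW is produced and active.
MoO₄²⁻ is absent, so HaxD is inactive.
No repressor is bound and PurW is active, so *fubK* is transcribed.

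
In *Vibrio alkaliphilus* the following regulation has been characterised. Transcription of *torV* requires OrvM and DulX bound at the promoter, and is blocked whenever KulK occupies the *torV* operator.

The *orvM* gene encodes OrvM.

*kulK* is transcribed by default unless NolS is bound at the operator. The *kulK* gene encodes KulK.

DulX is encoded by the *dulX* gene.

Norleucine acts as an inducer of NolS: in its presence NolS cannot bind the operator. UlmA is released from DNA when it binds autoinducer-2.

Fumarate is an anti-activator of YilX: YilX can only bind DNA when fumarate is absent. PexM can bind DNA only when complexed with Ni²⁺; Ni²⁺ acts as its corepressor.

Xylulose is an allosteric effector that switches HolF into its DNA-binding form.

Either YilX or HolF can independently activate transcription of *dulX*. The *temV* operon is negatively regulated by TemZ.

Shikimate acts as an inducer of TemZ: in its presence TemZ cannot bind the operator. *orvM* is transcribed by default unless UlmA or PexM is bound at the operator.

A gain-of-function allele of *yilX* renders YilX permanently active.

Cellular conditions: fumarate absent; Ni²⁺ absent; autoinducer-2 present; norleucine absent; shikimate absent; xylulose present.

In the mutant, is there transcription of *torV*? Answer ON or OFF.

ON

Norleucine is absent, so NolS is active.
With repressor NolS bound, *kulK* is not transcribed.
So KulK is not produced.
Autoinducer-2 is present, so UlmA is inactive.
Ni²⁺ is absent, so PexM is inactive.
With no repressor bound, *orvM* is transcribed.
So OrvM is produced and active.
YilX is constitutively active in this strain.
Xylulose is present, so HolF is active.
Activator YilX is present, so *dulX* is transcribed.
So DulX is produced and active.
No repressor is bound and OrvM and DulX are active, so *torV* is transcribed.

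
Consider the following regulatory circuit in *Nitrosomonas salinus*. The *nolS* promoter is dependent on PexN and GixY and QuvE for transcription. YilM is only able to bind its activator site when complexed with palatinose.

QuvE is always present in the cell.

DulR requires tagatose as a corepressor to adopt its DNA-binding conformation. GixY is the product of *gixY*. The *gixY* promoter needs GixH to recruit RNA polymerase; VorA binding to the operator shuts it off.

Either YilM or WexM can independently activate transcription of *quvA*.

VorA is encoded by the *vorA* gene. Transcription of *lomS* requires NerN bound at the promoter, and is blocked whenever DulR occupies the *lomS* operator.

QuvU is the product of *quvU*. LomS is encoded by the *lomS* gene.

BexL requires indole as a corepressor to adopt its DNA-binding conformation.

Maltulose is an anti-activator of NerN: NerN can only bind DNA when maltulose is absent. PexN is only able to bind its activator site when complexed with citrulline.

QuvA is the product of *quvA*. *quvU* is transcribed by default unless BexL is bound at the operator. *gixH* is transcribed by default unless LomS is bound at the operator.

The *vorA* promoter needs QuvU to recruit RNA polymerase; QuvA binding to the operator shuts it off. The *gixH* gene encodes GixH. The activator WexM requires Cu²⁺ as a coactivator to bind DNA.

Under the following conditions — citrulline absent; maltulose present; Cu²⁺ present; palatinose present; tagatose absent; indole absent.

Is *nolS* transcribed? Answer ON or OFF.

Citrulline is absent, so PexN is inactive.
Maltulose is present, so NerN is inactive.
Tagatose is absent, so DulR is inactive.
Required activator NerN is absent, so *lomS* is not transcribed.
So LomS is not produced.
With no repressor bound, *gixH* is transcribed.
So GixH is produced and active.
Palatinose is present, so YilM is active.
Cu²⁺ is present, so WexM is active.
Activator YilM is present, so *quvA* is transcribed.
So QuvA is produced and active.
Indole is absent, so BexL is inactive.
With no repressor bound, *quvU* is transcribed.
So QuvU is produced and active.
With repressor QuvA bound, *vorA* is not transcribed.
So VorA is not produced.
No repressor is bound and GixH is active, so *gixY* is transcribed.
So GixY is produced and active.
QuvE is produced constitutively and is active.
Required activator PexN is absent, so *nolS* is not transcribed.

OFF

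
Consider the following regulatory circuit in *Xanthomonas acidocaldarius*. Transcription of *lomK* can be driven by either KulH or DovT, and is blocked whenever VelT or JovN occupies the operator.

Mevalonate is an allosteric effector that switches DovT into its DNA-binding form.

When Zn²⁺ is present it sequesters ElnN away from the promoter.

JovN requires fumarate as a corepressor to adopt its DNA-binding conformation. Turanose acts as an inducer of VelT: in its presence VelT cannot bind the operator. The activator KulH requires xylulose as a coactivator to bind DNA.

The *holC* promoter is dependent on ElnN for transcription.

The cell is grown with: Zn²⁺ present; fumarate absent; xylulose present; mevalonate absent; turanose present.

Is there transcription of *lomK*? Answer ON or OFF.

Turanose is present, so VelT is inactive.
Xylulose is present, so KulH is active.
Mevalonate is absent, so DovT is inactive.
Fumarate is absent, so JovN is inactive.
Activator KulH is present, so *lomK* is transcribed.

ON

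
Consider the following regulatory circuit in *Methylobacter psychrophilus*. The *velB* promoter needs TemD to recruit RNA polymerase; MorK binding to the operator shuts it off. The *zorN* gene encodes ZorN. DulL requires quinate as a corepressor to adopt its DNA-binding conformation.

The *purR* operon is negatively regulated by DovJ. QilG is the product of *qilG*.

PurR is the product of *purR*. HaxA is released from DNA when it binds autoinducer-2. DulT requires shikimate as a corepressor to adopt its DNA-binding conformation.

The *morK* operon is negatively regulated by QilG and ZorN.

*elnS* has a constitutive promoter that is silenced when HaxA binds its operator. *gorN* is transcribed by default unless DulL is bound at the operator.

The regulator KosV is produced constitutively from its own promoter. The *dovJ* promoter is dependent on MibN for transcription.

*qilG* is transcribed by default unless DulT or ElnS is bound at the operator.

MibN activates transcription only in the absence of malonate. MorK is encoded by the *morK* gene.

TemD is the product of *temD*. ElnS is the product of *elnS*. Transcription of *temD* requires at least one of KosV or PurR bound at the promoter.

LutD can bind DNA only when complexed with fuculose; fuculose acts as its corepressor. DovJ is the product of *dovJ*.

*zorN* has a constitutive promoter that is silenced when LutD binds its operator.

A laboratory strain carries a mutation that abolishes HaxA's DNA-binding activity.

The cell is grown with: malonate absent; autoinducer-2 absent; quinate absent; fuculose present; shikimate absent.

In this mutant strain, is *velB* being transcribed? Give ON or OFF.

Shikimate is absent, so DulT is inactive.
HaxA is non-functional in this strain, so it has no effect.
With no repressor bound, *elnS* is transcribed.
So ElnS is produced and active.
With repressor ElnS bound, *qilG* is not transcribed.
So QilG is not produced.
Fuculose is present, so LutD is active.
With repressor LutD bound, *zorN* is not transcribed.
So ZorN is not produced.
With no repressor bound, *morK* is transcribed.
So MorK is produced and active.
KosV is produced constitutively and is active.
Malonate is absent, so MibN is active.
No repressor is bound and MibN is active, so *dovJ* is transcribed.
So DovJ is produced and active.
With repressor DovJ bound, *purR* is not transcribed.
So PurR is not produced.
Activator KosV is present, so *temD* is transcribed.
So TemD is produced and active.
With repressor MorK bound, *velB* is not transcribed.

OFF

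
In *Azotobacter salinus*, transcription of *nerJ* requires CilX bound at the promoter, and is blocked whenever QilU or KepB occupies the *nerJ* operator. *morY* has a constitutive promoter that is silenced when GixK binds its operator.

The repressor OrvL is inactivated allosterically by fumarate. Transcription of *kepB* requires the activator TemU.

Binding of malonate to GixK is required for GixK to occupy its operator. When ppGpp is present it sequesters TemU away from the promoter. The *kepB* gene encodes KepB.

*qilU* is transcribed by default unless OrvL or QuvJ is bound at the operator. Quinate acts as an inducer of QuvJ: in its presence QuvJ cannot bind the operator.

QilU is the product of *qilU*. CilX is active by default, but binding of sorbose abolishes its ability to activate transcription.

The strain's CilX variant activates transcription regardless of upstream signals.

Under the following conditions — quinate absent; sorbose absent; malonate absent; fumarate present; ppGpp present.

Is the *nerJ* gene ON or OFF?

Fumarate is present, so OrvL is inactive.
Quinate is absent, so QuvJ is active.
With repressor QuvJ bound, *qilU* is not transcribed.
So QilU is not produced.
CilX is constitutively active in this strain.
ppGpp is present, so TemU is inactive.
Required activator TemU is absent, so *kepB* is not transcribed.
So KepB is not produced.
No repressor is bound and CilX is active, so *nerJ* is transcribed.

ON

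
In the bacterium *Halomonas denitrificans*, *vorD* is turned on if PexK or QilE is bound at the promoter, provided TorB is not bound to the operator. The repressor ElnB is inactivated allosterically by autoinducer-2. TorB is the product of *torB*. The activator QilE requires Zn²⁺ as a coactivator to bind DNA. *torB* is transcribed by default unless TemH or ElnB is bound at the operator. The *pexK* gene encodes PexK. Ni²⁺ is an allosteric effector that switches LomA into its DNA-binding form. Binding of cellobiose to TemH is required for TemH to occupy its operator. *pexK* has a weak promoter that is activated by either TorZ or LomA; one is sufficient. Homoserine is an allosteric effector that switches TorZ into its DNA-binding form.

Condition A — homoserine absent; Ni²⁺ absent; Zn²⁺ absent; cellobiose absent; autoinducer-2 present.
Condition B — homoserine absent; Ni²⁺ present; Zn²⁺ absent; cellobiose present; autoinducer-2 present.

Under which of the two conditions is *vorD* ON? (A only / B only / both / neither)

Condition A:
Homoserine is absent, so TorZ is inactive.
Ni²⁺ is absent, so LomA is inactive.
No activator is available at the *pexK* promoter, so *pexK* is not transcribed.
So PexK is not produced.
Zn²⁺ is absent, so QilE is inactive.
Cellobiose is absent, so TemH is inactive.
Autoinducer-2 is present, so ElnB is inactive.
With no repressor bound, *torB* is transcribed.
So TorB is produced and active.
With repressor TorB bound, *vorD* is not transcribed.
→ *vorD* is OFF in A.
Condition B:
Homoserine is absent, so TorZ is inactive.
Ni²⁺ is present, so LomA is active.
Activator LomA is present, so *pexK* is transcribed.
So PexK is produced and active.
Zn²⁺ is absent, so QilE is inactive.
Cellobiose is present, so TemH is active.
Autoinducer-2 is present, so ElnB is inactive.
With repressor TemH bound, *torB* is not transcribed.
So TorB is not produced.
Activator PexK is present, so *vorD* is transcribed.
→ *vorD* is ON in B.

B only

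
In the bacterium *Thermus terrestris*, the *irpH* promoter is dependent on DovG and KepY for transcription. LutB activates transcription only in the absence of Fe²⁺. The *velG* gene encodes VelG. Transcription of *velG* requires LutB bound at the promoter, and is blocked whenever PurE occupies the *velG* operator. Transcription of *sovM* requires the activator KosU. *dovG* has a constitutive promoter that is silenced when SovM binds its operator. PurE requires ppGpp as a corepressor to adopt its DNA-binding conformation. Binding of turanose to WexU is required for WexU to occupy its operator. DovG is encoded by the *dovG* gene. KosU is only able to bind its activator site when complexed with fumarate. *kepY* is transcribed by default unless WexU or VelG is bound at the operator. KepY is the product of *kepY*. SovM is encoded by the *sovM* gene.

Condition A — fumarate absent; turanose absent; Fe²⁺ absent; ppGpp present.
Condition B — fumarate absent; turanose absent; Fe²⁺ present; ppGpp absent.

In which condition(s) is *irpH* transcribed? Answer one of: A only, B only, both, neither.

both

Condition A:
Fumarate is absent, so KosU is inactive.
Required activator KosU is absent, so *sovM* is not transcribed.
So SovM is not produced.
With no repressor bound, *dovG* is transcribed.
So DovG is produced and active.
Turanose is absent, so WexU is inactive.
Fe²⁺ is absent, so LutB is active.
ppGpp is present, so PurE is active.
With repressor PurE bound, *velG* is not transcribed.
So VelG is not produced.
With no repressor bound, *kepY* is transcribed.
So KepY is produced and active.
No repressor is bound and DovG and KepY are active, so *irpH* is transcribed.
→ *irpH* is ON in A.
Condition B:
Fumarate is absent, so KosU is inactive.
Required activator KosU is absent, so *sovM* is not transcribed.
So SovM is not produced.
With no repressor bound, *dovG* is transcribed.
So DovG is produced and active.
Turanose is absent, so WexU is inactive.
Fe²⁺ is present, so LutB is inactive.
ppGpp is absent, so PurE is inactive.
Required activator LutB is absent, so *velG* is not transcribed.
So VelG is not produced.
With no repressor bound, *kepY* is transcribed.
So KepY is produced and active.
No repressor is bound and DovG and KepY are active, so *irpH* is transcribed.
→ *irpH* is ON in B.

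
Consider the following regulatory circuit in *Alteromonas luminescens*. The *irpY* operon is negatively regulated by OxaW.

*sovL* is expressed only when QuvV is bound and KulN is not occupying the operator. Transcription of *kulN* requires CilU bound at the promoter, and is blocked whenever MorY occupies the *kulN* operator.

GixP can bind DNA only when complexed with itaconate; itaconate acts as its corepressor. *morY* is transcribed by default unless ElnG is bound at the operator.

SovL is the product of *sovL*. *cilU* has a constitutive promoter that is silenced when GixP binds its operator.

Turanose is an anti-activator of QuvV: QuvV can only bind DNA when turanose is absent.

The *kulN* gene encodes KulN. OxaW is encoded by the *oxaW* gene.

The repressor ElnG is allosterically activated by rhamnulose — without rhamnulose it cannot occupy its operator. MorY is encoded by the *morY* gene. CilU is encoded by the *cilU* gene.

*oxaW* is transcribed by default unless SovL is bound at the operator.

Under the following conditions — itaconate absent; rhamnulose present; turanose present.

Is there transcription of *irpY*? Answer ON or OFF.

Rhamnulose is present, so ElnG is active.
With repressor ElnG bound, *morY* is not transcribed.
So MorY is not produced.
Itaconate is absent, so GixP is inactive.
With no repressor bound, *cilU* is transcribed.
So CilU is produced and active.
No repressor is bound and CilU is active, so *kulN* is transcribed.
So KulN is produced and active.
Turanose is present, so QuvV is inactive.
With repressor KulN bound, *sovL* is not transcribed.
So SovL is not produced.
With no repressor bound, *oxaW* is transcribed.
So OxaW is produced and active.
With repressor OxaW bound, *irpY* is not transcribed.

OFF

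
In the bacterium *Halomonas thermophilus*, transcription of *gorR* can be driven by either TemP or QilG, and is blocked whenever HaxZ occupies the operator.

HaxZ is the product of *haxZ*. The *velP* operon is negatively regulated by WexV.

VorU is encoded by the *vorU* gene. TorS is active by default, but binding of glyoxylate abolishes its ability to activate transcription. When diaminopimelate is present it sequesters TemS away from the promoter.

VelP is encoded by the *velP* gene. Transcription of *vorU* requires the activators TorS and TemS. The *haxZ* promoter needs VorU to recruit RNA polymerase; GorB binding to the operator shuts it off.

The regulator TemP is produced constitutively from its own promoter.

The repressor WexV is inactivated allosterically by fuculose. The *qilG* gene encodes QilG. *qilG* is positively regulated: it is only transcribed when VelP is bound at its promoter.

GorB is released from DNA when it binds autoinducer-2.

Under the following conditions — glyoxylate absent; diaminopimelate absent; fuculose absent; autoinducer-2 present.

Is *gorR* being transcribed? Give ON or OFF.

Glyoxylate is absent, so TorS is active.
Diaminopimelate is absent, so TemS is active.
No repressor is bound and TorS and TemS are active, so *vorU* is transcribed.
So VorU is produced and active.
Autoinducer-2 is present, so GorB is inactive.
No repressor is bound and VorU is active, so *haxZ* is transcribed.
So HaxZ is produced and active.
TemP is produced constitutively and is active.
Fuculose is absent, so WexV is active.
With repressor WexV bound, *velP* is not transcribed.
So VelP is not produced.
Required activator VelP is absent, so *qilG* is not transcribed.
So QilG is not produced.
With repressor HaxZ bound, *gorR* is not transcribed.

OFF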